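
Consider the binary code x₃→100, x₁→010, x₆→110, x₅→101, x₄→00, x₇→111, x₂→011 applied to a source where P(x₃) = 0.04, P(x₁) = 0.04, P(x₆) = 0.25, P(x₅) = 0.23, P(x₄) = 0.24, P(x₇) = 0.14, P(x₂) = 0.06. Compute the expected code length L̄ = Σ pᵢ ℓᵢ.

2.76 bits/symbol

L̄ = Σ pᵢ·ℓᵢ = 0.04·3 + 0.04·3 + 0.25·3 + 0.23·3 + 0.24·2 + 0.14·3 + 0.06·3 = 2.76 bits/symbol.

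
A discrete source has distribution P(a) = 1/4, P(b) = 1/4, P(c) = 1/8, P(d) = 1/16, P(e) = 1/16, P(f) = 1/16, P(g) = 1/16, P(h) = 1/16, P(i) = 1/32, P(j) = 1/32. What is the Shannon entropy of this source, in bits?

2.9375 bits

Each probability is a power of 1/2, so log₂(1/p) is an integer.
H = Σ p·log₂(1/p) = 1/4·2 + 1/4·2 + 1/8·3 + 1/16·4 + 1/16·4 + 1/16·4 + 1/16·4 + 1/16·4 + 1/32·5 + 1/32·5 = 2.9375 bits.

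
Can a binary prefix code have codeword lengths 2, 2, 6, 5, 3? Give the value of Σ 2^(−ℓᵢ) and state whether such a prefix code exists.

With common denominator 2^6 = 64: Σ 2^(−ℓᵢ) = 16/64 + 16/64 + 1/64 + 2/64 + 8/64 = 43/64 = 0.671875.
Kraft's inequality requires Σ ≤ 1; here Σ = 0.671875 ≤ 1, so such a prefix code exists.

0.671875; yes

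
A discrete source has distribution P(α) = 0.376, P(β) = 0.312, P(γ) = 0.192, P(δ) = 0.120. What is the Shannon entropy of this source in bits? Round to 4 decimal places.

1.8791 bits

H = −Σ pᵢ log₂ pᵢ.
−0.376·log₂(0.376) = 0.5306
−0.312·log₂(0.312) = 0.5243
−0.192·log₂(0.192) = 0.4571
−0.120·log₂(0.120) = 0.3671
Sum ≈ 1.8791 → 1.8791 bits.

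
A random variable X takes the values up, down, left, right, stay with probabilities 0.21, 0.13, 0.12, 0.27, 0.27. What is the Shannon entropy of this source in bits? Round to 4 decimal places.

H = −Σ pᵢ log₂ pᵢ.
−0.21·log₂(0.21) = 0.4728
−0.13·log₂(0.13) = 0.3826
−0.12·log₂(0.12) = 0.3671
−0.27·log₂(0.27) = 0.5100
−0.27·log₂(0.27) = 0.5100
Sum ≈ 2.2426 → 2.2426 bits.

2.2426 bits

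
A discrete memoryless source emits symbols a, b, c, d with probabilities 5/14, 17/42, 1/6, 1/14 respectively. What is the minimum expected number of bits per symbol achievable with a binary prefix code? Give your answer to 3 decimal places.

1.833 bits/symbol

Repeatedly combine the two least-probable nodes; the expected code length is the sum of the merged weights.
merge 1/14 + 1/6 → 5/21
merge 5/21 + 5/14 → 25/42
merge 17/42 + 25/42 → 1
L = 5/21 + 25/42 + 1 = 11/6 ≈ 1.833 bits/symbol.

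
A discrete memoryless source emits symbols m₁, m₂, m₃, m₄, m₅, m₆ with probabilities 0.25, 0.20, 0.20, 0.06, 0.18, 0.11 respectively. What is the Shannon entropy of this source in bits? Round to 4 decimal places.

2.4679 bits

H = −Σ pᵢ log₂ pᵢ.
−0.25·log₂(0.25) = 0.5000
−0.20·log₂(0.20) = 0.4644
−0.20·log₂(0.20) = 0.4644
−0.06·log₂(0.06) = 0.2435
−0.18·log₂(0.18) = 0.4453
−0.11·log₂(0.11) = 0.3503
Sum ≈ 2.4679 → 2.4679 bits.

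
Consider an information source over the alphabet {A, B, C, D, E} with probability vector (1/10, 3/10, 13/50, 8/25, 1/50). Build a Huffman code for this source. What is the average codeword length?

2.12 bits/symbol

Repeatedly combine the two least-probable nodes; the expected code length is the sum of the merged weights.
merge 1/50 + 1/10 → 3/25
merge 3/25 + 13/50 → 19/50
merge 3/10 + 8/25 → 31/50
merge 19/50 + 31/50 → 1
L = 3/25 + 19/50 + 31/50 + 1 = 53/25 = 2.12 bits/symbol.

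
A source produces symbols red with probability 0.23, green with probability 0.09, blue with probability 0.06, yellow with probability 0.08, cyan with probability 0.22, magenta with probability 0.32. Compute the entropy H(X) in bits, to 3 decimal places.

2.342 bits

H = −Σ pᵢ log₂ pᵢ.
−0.23·log₂(0.23) = 0.4877
−0.09·log₂(0.09) = 0.3127
−0.06·log₂(0.06) = 0.2435
−0.08·log₂(0.08) = 0.2915
−0.22·log₂(0.22) = 0.4806
−0.32·log₂(0.32) = 0.5260
Sum ≈ 2.3420 → 2.342 bits.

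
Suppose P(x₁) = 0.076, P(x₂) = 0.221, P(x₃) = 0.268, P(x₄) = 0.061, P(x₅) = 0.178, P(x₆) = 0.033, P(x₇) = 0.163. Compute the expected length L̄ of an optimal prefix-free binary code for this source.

2.597 bits/symbol

Repeatedly combine the two least-probable nodes; the expected code length is the sum of the merged weights.
merge 33/1000 + 61/1000 → 47/500
merge 19/250 + 47/500 → 17/100
merge 163/1000 + 17/100 → 333/1000
merge 89/500 + 221/1000 → 399/1000
merge 67/250 + 333/1000 → 601/1000
merge 399/1000 + 601/1000 → 1
L = 47/500 + 17/100 + 333/1000 + 399/1000 + 601/1000 + 1 = 2597/1000 = 2.597 bits/symbol.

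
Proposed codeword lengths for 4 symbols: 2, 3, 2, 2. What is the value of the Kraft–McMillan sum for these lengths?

With common denominator 2^3 = 8: Σ 2^(−ℓᵢ) = 2/8 + 1/8 + 2/8 + 2/8 = 7/8 = 0.875.

0.875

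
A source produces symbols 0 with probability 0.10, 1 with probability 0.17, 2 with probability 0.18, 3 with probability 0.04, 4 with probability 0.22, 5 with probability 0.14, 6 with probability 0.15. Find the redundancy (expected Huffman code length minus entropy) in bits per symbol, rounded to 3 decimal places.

Entropy H = −Σ p log₂ p ≈ 2.6861 bits.
Huffman merges: 1/25+1/10→7/50; 7/50+7/50→7/25; 3/20+17/100→8/25; 9/50+11/50→2/5; 7/25+8/25→3/5; 2/5+3/5→1. L = 137/50 ≈ 2.7400.
L − H = 2.7400 − 2.6861 = 0.054 bits.

0.054 bits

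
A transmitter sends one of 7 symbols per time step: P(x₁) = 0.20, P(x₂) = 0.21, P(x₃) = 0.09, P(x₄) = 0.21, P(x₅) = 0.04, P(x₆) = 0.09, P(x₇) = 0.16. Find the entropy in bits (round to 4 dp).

H = −Σ pᵢ log₂ pᵢ.
−0.20·log₂(0.20) = 0.4644
−0.21·log₂(0.21) = 0.4728
−0.09·log₂(0.09) = 0.3127
−0.21·log₂(0.21) = 0.4728
−0.04·log₂(0.04) = 0.1858
−0.09·log₂(0.09) = 0.3127
−0.16·log₂(0.16) = 0.4230
Sum ≈ 2.6441 → 2.6441 bits.

2.6441 bits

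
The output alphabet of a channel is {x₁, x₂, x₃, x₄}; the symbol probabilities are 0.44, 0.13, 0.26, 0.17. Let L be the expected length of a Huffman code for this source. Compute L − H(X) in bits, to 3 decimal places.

Entropy H = −Σ p log₂ p ≈ 1.8437 bits.
Huffman merges: 13/100+17/100→3/10; 13/50+3/10→14/25; 11/25+14/25→1. L = 93/50 ≈ 1.8600.
L − H = 1.8600 − 1.8437 = 0.016 bits.

0.016 bits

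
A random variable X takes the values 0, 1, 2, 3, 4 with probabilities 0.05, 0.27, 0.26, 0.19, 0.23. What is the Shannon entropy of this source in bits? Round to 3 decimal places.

H = −Σ pᵢ log₂ pᵢ.
−0.05·log₂(0.05) = 0.2161
−0.27·log₂(0.27) = 0.5100
−0.26·log₂(0.26) = 0.5053
−0.19·log₂(0.19) = 0.4552
−0.23·log₂(0.23) = 0.4877
Sum ≈ 2.1743 → 2.174 bits.

2.174 bits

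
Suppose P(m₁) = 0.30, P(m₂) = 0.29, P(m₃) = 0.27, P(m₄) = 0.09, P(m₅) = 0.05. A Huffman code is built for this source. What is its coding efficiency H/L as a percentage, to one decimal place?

97.1%

Entropy H = −Σ p log₂ p ≈ 2.0778 bits.
Huffman merges: 1/20+9/100→7/50; 7/50+27/100→41/100; 29/100+3/10→59/100; 41/100+59/100→1. L = 107/50 ≈ 2.1400.
Efficiency = H/L = 2.0778/2.1400 = 97.1%.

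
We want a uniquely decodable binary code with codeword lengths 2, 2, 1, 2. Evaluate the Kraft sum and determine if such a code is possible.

With common denominator 2^2 = 4: Σ 2^(−ℓᵢ) = 1/4 + 1/4 + 2/4 + 1/4 = 5/4 = 1.25.
Kraft's inequality requires Σ ≤ 1; here Σ = 1.25 > 1, so no such prefix code exists.

1.25; no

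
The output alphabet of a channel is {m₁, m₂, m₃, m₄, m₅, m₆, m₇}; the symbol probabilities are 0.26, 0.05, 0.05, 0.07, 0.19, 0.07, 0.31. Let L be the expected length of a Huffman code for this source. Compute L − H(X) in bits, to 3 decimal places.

Entropy H = −Σ p log₂ p ≈ 2.4536 bits.
Huffman merges: 1/20+1/20→1/10; 7/100+7/100→7/50; 1/10+7/50→6/25; 19/100+6/25→43/100; 13/50+31/100→57/100; 43/100+57/100→1. L = 62/25 ≈ 2.4800.
L − H = 2.4800 − 2.4536 = 0.026 bits.

0.026 bits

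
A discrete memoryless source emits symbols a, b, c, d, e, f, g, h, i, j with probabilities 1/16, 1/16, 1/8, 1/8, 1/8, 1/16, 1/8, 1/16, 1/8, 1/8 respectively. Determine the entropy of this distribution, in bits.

3.25 bits

Each probability is a power of 1/2, so log₂(1/p) is an integer.
H = Σ p·log₂(1/p) = 1/16·4 + 1/16·4 + 1/8·3 + 1/8·3 + 1/8·3 + 1/16·4 + 1/8·3 + 1/16·4 + 1/8·3 + 1/8·3 = 3.25 bits.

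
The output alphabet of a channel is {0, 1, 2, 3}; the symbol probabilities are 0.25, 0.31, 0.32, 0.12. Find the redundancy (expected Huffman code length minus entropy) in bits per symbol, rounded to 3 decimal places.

Entropy H = −Σ p log₂ p ≈ 1.9169 bits.
Huffman merges: 3/25+1/4→37/100; 31/100+8/25→63/100; 37/100+63/100→1. L = 2 ≈ 2.0000.
L − H = 2.0000 − 1.9169 = 0.083 bits.

0.083 bits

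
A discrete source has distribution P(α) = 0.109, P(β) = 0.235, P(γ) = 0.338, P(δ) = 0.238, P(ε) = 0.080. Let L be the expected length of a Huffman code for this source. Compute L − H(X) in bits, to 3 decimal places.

Entropy H = −Σ p log₂ p ≈ 2.1529 bits.
Huffman merges: 2/25+109/1000→189/1000; 189/1000+47/200→53/125; 119/500+169/500→72/125; 53/125+72/125→1. L = 2189/1000 ≈ 2.1890.
L − H = 2.1890 − 2.1529 = 0.036 bits.

0.036 bits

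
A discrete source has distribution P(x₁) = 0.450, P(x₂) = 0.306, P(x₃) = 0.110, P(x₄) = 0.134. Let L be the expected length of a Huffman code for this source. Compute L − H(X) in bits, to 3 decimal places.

Entropy H = −Σ p log₂ p ≈ 1.7800 bits.
Huffman merges: 11/100+67/500→61/250; 61/250+153/500→11/20; 9/20+11/20→1. L = 897/500 ≈ 1.7940.
L − H = 1.7940 − 1.7800 = 0.014 bits.

0.014 bits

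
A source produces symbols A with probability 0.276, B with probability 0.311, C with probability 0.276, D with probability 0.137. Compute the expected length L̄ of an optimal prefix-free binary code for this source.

Repeatedly combine the two least-probable nodes; the expected code length is the sum of the merged weights.
merge 137/1000 + 69/250 → 413/1000
merge 69/250 + 311/1000 → 587/1000
merge 413/1000 + 587/1000 → 1
L = 413/1000 + 587/1000 + 1 = 2 bits/symbol.

2 bits/symbol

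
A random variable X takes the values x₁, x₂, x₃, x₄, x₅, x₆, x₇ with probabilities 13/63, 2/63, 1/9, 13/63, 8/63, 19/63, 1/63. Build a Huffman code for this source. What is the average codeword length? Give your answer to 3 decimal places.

2.492 bits/symbol

Repeatedly combine the two least-probable nodes; the expected code length is the sum of the merged weights.
merge 1/63 + 2/63 → 1/21
merge 1/21 + 1/9 → 10/63
merge 8/63 + 10/63 → 2/7
merge 13/63 + 13/63 → 26/63
merge 2/7 + 19/63 → 37/63
merge 26/63 + 37/63 → 1
L = 1/21 + 10/63 + 2/7 + 26/63 + 37/63 + 1 = 157/63 ≈ 2.492 bits/symbol.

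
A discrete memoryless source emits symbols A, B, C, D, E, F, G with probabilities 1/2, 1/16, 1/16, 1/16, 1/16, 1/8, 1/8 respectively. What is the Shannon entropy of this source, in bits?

2.25 bits

Each probability is a power of 1/2, so log₂(1/p) is an integer.
H = Σ p·log₂(1/p) = 1/2·1 + 1/16·4 + 1/16·4 + 1/16·4 + 1/16·4 + 1/8·3 + 1/8·3 = 2.25 bits.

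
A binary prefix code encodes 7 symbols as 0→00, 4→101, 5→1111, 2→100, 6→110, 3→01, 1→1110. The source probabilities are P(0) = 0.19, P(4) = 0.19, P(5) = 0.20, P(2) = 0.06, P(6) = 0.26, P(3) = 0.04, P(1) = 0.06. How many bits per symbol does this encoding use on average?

3.03 bits/symbol

L̄ = Σ pᵢ·ℓᵢ = 0.19·2 + 0.19·3 + 0.20·4 + 0.06·3 + 0.26·3 + 0.04·2 + 0.06·4 = 3.03 bits/symbol.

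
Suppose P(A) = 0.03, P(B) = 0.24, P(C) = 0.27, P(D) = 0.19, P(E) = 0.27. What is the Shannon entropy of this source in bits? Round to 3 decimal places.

2.121 bits

H = −Σ pᵢ log₂ pᵢ.
−0.03·log₂(0.03) = 0.1518
−0.24·log₂(0.24) = 0.4941
−0.27·log₂(0.27) = 0.5100
−0.19·log₂(0.19) = 0.4552
−0.27·log₂(0.27) = 0.5100
Sum ≈ 2.1212 → 2.121 bits.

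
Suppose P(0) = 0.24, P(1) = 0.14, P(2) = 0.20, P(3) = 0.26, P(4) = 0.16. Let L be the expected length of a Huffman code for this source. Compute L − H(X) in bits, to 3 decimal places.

0.016 bits

Entropy H = −Σ p log₂ p ≈ 2.2839 bits.
Huffman merges: 7/50+4/25→3/10; 1/5+6/25→11/25; 13/50+3/10→14/25; 11/25+14/25→1. L = 23/10 ≈ 2.3000.
L − H = 2.3000 − 2.2839 = 0.016 bits.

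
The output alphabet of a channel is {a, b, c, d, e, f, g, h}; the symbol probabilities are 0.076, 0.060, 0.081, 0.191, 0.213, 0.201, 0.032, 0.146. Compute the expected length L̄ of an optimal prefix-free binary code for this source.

2.835 bits/symbol

Repeatedly combine the two least-probable nodes; the expected code length is the sum of the merged weights.
merge 4/125 + 3/50 → 23/250
merge 19/250 + 81/1000 → 157/1000
merge 23/250 + 73/500 → 119/500
merge 157/1000 + 191/1000 → 87/250
merge 201/1000 + 213/1000 → 207/500
merge 119/500 + 87/250 → 293/500
merge 207/500 + 293/500 → 1
L = 23/250 + 157/1000 + 119/500 + 87/250 + 207/500 + 293/500 + 1 = 567/200 = 2.835 bits/symbol.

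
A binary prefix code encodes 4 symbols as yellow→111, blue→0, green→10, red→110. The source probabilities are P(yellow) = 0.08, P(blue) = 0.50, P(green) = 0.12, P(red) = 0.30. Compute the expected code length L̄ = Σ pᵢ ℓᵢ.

L̄ = Σ pᵢ·ℓᵢ = 0.08·3 + 0.50·1 + 0.12·2 + 0.30·3 = 1.88 bits/symbol.

1.88 bits/symbol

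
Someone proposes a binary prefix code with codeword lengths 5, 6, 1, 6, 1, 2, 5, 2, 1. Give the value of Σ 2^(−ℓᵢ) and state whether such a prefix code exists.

With common denominator 2^6 = 64: Σ 2^(−ℓᵢ) = 2/64 + 1/64 + 32/64 + 1/64 + 32/64 + 16/64 + 2/64 + 16/64 + 32/64 = 134/64 = 2.09375.
Kraft's inequality requires Σ ≤ 1; here Σ = 2.09375 > 1, so no such prefix code exists.

2.09375; no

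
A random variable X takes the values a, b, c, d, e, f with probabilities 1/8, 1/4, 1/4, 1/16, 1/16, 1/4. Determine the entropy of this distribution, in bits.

Each probability is a power of 1/2, so log₂(1/p) is an integer.
H = Σ p·log₂(1/p) = 1/8·3 + 1/4·2 + 1/4·2 + 1/16·4 + 1/16·4 + 1/4·2 = 2.375 bits.

2.375 bits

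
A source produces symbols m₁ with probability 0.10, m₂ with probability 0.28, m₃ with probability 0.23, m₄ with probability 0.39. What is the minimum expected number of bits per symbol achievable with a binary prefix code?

1.94 bits/symbol

Repeatedly combine the two least-probable nodes; the expected code length is the sum of the merged weights.
merge 1/10 + 23/100 → 33/100
merge 7/25 + 33/100 → 61/100
merge 39/100 + 61/100 → 1
L = 33/100 + 61/100 + 1 = 97/50 = 1.94 bits/symbol.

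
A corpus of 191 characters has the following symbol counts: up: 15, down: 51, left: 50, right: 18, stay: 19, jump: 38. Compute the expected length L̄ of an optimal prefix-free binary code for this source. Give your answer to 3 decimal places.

Probabilities are the counts divided by 191.
Repeatedly combine the two least-probable nodes; the expected code length is the sum of the merged weights.
merge 15/191 + 18/191 → 33/191
merge 19/191 + 33/191 → 52/191
merge 38/191 + 50/191 → 88/191
merge 51/191 + 52/191 → 103/191
merge 88/191 + 103/191 → 1
L = 33/191 + 52/191 + 88/191 + 103/191 + 1 = 467/191 ≈ 2.445 bits/symbol.

2.445 bits/symbol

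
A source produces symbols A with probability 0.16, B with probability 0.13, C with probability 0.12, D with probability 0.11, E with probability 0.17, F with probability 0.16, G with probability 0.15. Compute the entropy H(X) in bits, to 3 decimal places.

H = −Σ pᵢ log₂ pᵢ.
−0.16·log₂(0.16) = 0.4230
−0.13·log₂(0.13) = 0.3826
−0.12·log₂(0.12) = 0.3671
−0.11·log₂(0.11) = 0.3503
−0.17·log₂(0.17) = 0.4346
−0.16·log₂(0.16) = 0.4230
−0.15·log₂(0.15) = 0.4105
Sum ≈ 2.7912 → 2.791 bits.

2.791 bits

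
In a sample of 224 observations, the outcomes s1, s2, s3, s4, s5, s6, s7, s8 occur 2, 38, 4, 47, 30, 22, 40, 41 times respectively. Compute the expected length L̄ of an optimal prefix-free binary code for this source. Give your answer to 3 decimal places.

2.759 bits/symbol

Probabilities are the counts divided by 224.
Repeatedly combine the two least-probable nodes; the expected code length is the sum of the merged weights.
merge 1/112 + 1/56 → 3/112
merge 3/112 + 11/112 → 1/8
merge 1/8 + 15/112 → 29/112
merge 19/112 + 5/28 → 39/112
merge 41/224 + 47/224 → 11/28
merge 29/112 + 39/112 → 17/28
merge 11/28 + 17/28 → 1
L = 3/112 + 1/8 + 29/112 + 39/112 + 11/28 + 17/28 + 1 = 309/112 ≈ 2.759 bits/symbol.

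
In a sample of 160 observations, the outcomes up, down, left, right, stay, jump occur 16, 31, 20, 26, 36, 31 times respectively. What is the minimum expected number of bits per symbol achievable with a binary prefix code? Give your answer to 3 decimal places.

2.581 bits/symbol

Probabilities are the counts divided by 160.
Repeatedly combine the two least-probable nodes; the expected code length is the sum of the merged weights.
merge 1/10 + 1/8 → 9/40
merge 13/80 + 31/160 → 57/160
merge 31/160 + 9/40 → 67/160
merge 9/40 + 57/160 → 93/160
merge 67/160 + 93/160 → 1
L = 9/40 + 57/160 + 67/160 + 93/160 + 1 = 413/160 ≈ 2.581 bits/symbol.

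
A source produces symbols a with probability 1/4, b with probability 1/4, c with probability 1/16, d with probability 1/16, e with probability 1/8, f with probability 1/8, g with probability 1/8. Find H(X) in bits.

2.625 bits

Each probability is a power of 1/2, so log₂(1/p) is an integer.
H = Σ p·log₂(1/p) = 1/4·2 + 1/4·2 + 1/16·4 + 1/16·4 + 1/8·3 + 1/8·3 + 1/8·3 = 2.625 bits.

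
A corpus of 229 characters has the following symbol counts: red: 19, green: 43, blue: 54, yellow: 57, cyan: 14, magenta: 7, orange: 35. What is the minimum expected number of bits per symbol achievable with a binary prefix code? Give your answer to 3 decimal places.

2.594 bits/symbol

Probabilities are the counts divided by 229.
Repeatedly combine the two least-probable nodes; the expected code length is the sum of the merged weights.
merge 7/229 + 14/229 → 21/229
merge 19/229 + 21/229 → 40/229
merge 35/229 + 40/229 → 75/229
merge 43/229 + 54/229 → 97/229
merge 57/229 + 75/229 → 132/229
merge 97/229 + 132/229 → 1
L = 21/229 + 40/229 + 75/229 + 97/229 + 132/229 + 1 = 594/229 ≈ 2.594 bits/symbol.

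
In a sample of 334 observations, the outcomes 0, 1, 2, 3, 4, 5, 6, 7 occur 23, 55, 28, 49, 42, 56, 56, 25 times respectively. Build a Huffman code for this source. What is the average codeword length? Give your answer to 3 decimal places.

2.976 bits/symbol

Probabilities are the counts divided by 334.
Repeatedly combine the two least-probable nodes; the expected code length is the sum of the merged weights.
merge 23/334 + 25/334 → 24/167
merge 14/167 + 21/167 → 35/167
merge 24/167 + 49/334 → 97/334
merge 55/334 + 28/167 → 111/334
merge 28/167 + 35/167 → 63/167
merge 97/334 + 111/334 → 104/167
merge 63/167 + 104/167 → 1
L = 24/167 + 35/167 + 97/334 + 111/334 + 63/167 + 104/167 + 1 = 497/167 ≈ 2.976 bits/symbol.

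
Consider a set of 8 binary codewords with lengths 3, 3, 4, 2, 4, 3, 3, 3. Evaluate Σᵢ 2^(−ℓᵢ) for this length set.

With common denominator 2^4 = 16: Σ 2^(−ℓᵢ) = 2/16 + 2/16 + 1/16 + 4/16 + 1/16 + 2/16 + 2/16 + 2/16 = 16/16 = 1.

1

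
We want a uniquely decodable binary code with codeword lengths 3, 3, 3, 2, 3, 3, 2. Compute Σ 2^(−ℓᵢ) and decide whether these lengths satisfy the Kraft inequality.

With common denominator 2^3 = 8: Σ 2^(−ℓᵢ) = 1/8 + 1/8 + 1/8 + 2/8 + 1/8 + 1/8 + 2/8 = 9/8 = 1.125.
Kraft's inequality requires Σ ≤ 1; here Σ = 1.125 > 1, so no such prefix code exists.

1.125; no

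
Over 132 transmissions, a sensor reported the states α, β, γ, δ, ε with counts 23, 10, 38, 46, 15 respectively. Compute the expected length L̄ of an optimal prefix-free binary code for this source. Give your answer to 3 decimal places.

2.189 bits/symbol

Probabilities are the counts divided by 132.
Repeatedly combine the two least-probable nodes; the expected code length is the sum of the merged weights.
merge 5/66 + 5/44 → 25/132
merge 23/132 + 25/132 → 4/11
merge 19/66 + 23/66 → 7/11
merge 4/11 + 7/11 → 1
L = 25/132 + 4/11 + 7/11 + 1 = 289/132 ≈ 2.189 bits/symbol.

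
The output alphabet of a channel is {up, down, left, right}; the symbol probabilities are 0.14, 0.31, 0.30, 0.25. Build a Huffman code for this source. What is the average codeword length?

2 bits/symbol

Repeatedly combine the two least-probable nodes; the expected code length is the sum of the merged weights.
merge 7/50 + 1/4 → 39/100
merge 3/10 + 31/100 → 61/100
merge 39/100 + 61/100 → 1
L = 39/100 + 61/100 + 1 = 2 bits/symbol.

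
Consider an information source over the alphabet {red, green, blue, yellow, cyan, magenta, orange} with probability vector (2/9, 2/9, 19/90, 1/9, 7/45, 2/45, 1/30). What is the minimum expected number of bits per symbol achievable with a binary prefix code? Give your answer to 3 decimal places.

Repeatedly combine the two least-probable nodes; the expected code length is the sum of the merged weights.
merge 1/30 + 2/45 → 7/90
merge 7/90 + 1/9 → 17/90
merge 7/45 + 17/90 → 31/90
merge 19/90 + 2/9 → 13/30
merge 2/9 + 31/90 → 17/30
merge 13/30 + 17/30 → 1
L = 7/90 + 17/90 + 31/90 + 13/30 + 17/30 + 1 = 47/18 ≈ 2.611 bits/symbol.

2.611 bits/symbol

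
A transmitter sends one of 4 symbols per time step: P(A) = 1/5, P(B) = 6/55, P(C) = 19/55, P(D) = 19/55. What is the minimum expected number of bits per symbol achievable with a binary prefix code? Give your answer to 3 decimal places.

Repeatedly combine the two least-probable nodes; the expected code length is the sum of the merged weights.
merge 6/55 + 1/5 → 17/55
merge 17/55 + 19/55 → 36/55
merge 19/55 + 36/55 → 1
L = 17/55 + 36/55 + 1 = 108/55 ≈ 1.964 bits/symbol.

1.964 bits/symbol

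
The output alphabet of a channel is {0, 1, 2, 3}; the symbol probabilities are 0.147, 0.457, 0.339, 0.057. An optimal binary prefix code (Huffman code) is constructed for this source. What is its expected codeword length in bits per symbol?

1.747 bits/symbol

Repeatedly combine the two least-probable nodes; the expected code length is the sum of the merged weights.
merge 57/1000 + 147/1000 → 51/250
merge 51/250 + 339/1000 → 543/1000
merge 457/1000 + 543/1000 → 1
L = 51/250 + 543/1000 + 1 = 1747/1000 = 1.747 bits/symbol.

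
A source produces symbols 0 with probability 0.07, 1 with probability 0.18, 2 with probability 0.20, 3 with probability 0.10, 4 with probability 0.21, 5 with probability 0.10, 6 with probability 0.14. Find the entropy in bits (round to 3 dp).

H = −Σ pᵢ log₂ pᵢ.
−0.07·log₂(0.07) = 0.2686
−0.18·log₂(0.18) = 0.4453
−0.20·log₂(0.20) = 0.4644
−0.10·log₂(0.10) = 0.3322
−0.21·log₂(0.21) = 0.4728
−0.10·log₂(0.10) = 0.3322
−0.14·log₂(0.14) = 0.3971
Sum ≈ 2.7126 → 2.713 bits.

2.713 bits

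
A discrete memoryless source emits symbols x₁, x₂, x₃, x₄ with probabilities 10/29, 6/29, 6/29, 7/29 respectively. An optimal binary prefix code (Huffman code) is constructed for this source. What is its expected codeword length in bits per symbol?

2 bits/symbol

Repeatedly combine the two least-probable nodes; the expected code length is the sum of the merged weights.
merge 6/29 + 6/29 → 12/29
merge 7/29 + 10/29 → 17/29
merge 12/29 + 17/29 → 1
L = 12/29 + 17/29 + 1 = 2 bits/symbol.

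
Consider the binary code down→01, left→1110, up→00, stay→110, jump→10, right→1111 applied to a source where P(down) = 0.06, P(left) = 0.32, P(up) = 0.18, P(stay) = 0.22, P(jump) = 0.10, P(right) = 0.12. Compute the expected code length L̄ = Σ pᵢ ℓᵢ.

L̄ = Σ pᵢ·ℓᵢ = 0.06·2 + 0.32·4 + 0.18·2 + 0.22·3 + 0.10·2 + 0.12·4 = 3.1 bits/symbol.

3.1 bits/symbol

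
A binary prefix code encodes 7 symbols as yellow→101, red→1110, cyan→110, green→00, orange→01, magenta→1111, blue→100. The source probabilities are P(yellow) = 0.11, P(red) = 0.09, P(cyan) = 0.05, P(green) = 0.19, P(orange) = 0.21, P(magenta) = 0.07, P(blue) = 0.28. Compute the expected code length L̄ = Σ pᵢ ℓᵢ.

L̄ = Σ pᵢ·ℓᵢ = 0.11·3 + 0.09·4 + 0.05·3 + 0.19·2 + 0.21·2 + 0.07·4 + 0.28·3 = 2.76 bits/symbol.

2.76 bits/symbol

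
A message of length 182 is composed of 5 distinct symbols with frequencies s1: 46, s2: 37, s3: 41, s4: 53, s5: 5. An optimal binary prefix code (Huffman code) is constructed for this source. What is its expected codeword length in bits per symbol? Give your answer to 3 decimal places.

Probabilities are the counts divided by 182.
Repeatedly combine the two least-probable nodes; the expected code length is the sum of the merged weights.
merge 5/182 + 37/182 → 3/13
merge 41/182 + 3/13 → 83/182
merge 23/91 + 53/182 → 99/182
merge 83/182 + 99/182 → 1
L = 3/13 + 83/182 + 99/182 + 1 = 29/13 ≈ 2.231 bits/symbol.

2.231 bits/symbol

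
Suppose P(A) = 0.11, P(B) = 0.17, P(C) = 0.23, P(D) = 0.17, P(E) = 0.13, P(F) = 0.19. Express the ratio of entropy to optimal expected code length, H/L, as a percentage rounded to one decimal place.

Entropy H = −Σ p log₂ p ≈ 2.5450 bits.
Huffman merges: 11/100+13/100→6/25; 17/100+17/100→17/50; 19/100+23/100→21/50; 6/25+17/50→29/50; 21/50+29/50→1. L = 129/50 ≈ 2.5800.
Efficiency = H/L = 2.5450/2.5800 = 98.6%.

98.6%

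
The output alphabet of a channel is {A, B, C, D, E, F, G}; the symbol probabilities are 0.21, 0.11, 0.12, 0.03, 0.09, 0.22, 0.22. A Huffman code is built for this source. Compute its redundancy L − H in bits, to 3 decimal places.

Entropy H = −Σ p log₂ p ≈ 2.6157 bits.
Huffman merges: 3/100+9/100→3/25; 11/100+3/25→23/100; 3/25+21/100→33/100; 11/50+11/50→11/25; 23/100+33/100→14/25; 11/25+14/25→1. L = 67/25 ≈ 2.6800.
L − H = 2.6800 − 2.6157 = 0.064 bits.

0.064 bits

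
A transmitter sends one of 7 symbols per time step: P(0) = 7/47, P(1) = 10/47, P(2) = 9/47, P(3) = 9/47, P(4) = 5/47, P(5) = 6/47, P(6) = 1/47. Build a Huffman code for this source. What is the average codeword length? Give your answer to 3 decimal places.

2.723 bits/symbol

Repeatedly combine the two least-probable nodes; the expected code length is the sum of the merged weights.
merge 1/47 + 5/47 → 6/47
merge 6/47 + 6/47 → 12/47
merge 7/47 + 9/47 → 16/47
merge 9/47 + 10/47 → 19/47
merge 12/47 + 16/47 → 28/47
merge 19/47 + 28/47 → 1
L = 6/47 + 12/47 + 16/47 + 19/47 + 28/47 + 1 = 128/47 ≈ 2.723 bits/symbol.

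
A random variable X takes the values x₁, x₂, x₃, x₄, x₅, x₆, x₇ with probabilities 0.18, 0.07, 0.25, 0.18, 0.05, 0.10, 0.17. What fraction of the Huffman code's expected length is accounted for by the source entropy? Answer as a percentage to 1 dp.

98.2%

Entropy H = −Σ p log₂ p ≈ 2.6420 bits.
Huffman merges: 1/20+7/100→3/25; 1/10+3/25→11/50; 17/100+9/50→7/20; 9/50+11/50→2/5; 1/4+7/20→3/5; 2/5+3/5→1. L = 269/100 ≈ 2.6900.
Efficiency = H/L = 2.6420/2.6900 = 98.2%.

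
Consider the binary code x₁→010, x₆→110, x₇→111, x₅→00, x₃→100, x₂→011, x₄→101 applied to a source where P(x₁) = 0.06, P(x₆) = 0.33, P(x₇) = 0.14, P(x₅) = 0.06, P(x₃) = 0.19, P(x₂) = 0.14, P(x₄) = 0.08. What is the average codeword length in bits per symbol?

L̄ = Σ pᵢ·ℓᵢ = 0.06·3 + 0.33·3 + 0.14·3 + 0.06·2 + 0.19·3 + 0.14·3 + 0.08·3 = 2.94 bits/symbol.

2.94 bits/symbol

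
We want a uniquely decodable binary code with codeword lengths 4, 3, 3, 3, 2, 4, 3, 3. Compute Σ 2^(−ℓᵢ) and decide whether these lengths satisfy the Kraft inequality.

With common denominator 2^4 = 16: Σ 2^(−ℓᵢ) = 1/16 + 2/16 + 2/16 + 2/16 + 4/16 + 1/16 + 2/16 + 2/16 = 16/16 = 1.
Kraft's inequality requires Σ ≤ 1; here Σ = 1 ≤ 1, so such a prefix code exists.

1; yes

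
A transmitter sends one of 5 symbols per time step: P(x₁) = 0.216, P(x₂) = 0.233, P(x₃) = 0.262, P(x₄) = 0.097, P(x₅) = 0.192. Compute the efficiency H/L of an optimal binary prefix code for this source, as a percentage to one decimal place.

Entropy H = −Σ p log₂ p ≈ 2.2571 bits.
Huffman merges: 97/1000+24/125→289/1000; 27/125+233/1000→449/1000; 131/500+289/1000→551/1000; 449/1000+551/1000→1. L = 2289/1000 ≈ 2.2890.
Efficiency = H/L = 2.2571/2.2890 = 98.6%.

98.6%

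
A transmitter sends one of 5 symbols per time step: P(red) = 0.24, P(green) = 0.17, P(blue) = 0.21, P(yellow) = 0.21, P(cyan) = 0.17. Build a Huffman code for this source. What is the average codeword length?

Repeatedly combine the two least-probable nodes; the expected code length is the sum of the merged weights.
merge 17/100 + 17/100 → 17/50
merge 21/100 + 21/100 → 21/50
merge 6/25 + 17/50 → 29/50
merge 21/50 + 29/50 → 1
L = 17/50 + 21/50 + 29/50 + 1 = 117/50 = 2.34 bits/symbol.

2.34 bits/symbol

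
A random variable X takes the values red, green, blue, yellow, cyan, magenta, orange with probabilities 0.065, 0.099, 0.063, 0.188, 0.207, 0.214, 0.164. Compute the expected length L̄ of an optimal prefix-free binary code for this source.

2.707 bits/symbol

Repeatedly combine the two least-probable nodes; the expected code length is the sum of the merged weights.
merge 63/1000 + 13/200 → 16/125
merge 99/1000 + 16/125 → 227/1000
merge 41/250 + 47/250 → 44/125
merge 207/1000 + 107/500 → 421/1000
merge 227/1000 + 44/125 → 579/1000
merge 421/1000 + 579/1000 → 1
L = 16/125 + 227/1000 + 44/125 + 421/1000 + 579/1000 + 1 = 2707/1000 = 2.707 bits/symbol.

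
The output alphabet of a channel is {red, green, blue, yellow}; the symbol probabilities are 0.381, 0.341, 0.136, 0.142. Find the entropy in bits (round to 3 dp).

1.851 bits

H = −Σ pᵢ log₂ pᵢ.
−0.381·log₂(0.381) = 0.5304
−0.341·log₂(0.341) = 0.5293
−0.136·log₂(0.136) = 0.3915
−0.142·log₂(0.142) = 0.3999
Sum ≈ 1.8510 → 1.851 bits.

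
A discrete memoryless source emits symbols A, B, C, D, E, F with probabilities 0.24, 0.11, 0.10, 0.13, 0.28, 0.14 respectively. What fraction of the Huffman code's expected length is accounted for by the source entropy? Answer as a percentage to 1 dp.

99.6%

Entropy H = −Σ p log₂ p ≈ 2.4706 bits.
Huffman merges: 1/10+11/100→21/100; 13/100+7/50→27/100; 21/100+6/25→9/20; 27/100+7/25→11/20; 9/20+11/20→1. L = 62/25 ≈ 2.4800.
Efficiency = H/L = 2.4706/2.4800 = 99.6%.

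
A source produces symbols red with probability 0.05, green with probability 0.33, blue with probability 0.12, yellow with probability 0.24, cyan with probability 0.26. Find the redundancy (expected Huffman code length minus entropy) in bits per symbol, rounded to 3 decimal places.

0.060 bits

Entropy H = −Σ p log₂ p ≈ 2.1104 bits.
Huffman merges: 1/20+3/25→17/100; 17/100+6/25→41/100; 13/50+33/100→59/100; 41/100+59/100→1. L = 217/100 ≈ 2.1700.
L − H = 2.1700 − 2.1104 = 0.060 bits.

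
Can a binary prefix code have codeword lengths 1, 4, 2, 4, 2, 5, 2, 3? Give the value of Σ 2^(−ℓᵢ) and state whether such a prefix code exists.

With common denominator 2^5 = 32: Σ 2^(−ℓᵢ) = 16/32 + 2/32 + 8/32 + 2/32 + 8/32 + 1/32 + 8/32 + 4/32 = 49/32 = 1.53125.
Kraft's inequality requires Σ ≤ 1; here Σ = 1.53125 > 1, so no such prefix code exists.

1.53125; no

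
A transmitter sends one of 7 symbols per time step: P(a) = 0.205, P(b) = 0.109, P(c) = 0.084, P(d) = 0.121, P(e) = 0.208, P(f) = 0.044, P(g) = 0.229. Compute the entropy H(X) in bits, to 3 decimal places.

2.643 bits

H = −Σ pᵢ log₂ pᵢ.
−0.205·log₂(0.205) = 0.4687
−0.109·log₂(0.109) = 0.3485
−0.084·log₂(0.084) = 0.3002
−0.121·log₂(0.121) = 0.3687
−0.208·log₂(0.208) = 0.4712
−0.044·log₂(0.044) = 0.1983
−0.229·log₂(0.229) = 0.4870
Sum ≈ 2.6425 → 2.643 bits.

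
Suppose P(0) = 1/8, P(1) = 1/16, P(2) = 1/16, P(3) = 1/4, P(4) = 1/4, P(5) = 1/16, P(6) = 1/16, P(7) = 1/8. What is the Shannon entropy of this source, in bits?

2.75 bits

Each probability is a power of 1/2, so log₂(1/p) is an integer.
H = Σ p·log₂(1/p) = 1/8·3 + 1/16·4 + 1/16·4 + 1/4·2 + 1/4·2 + 1/16·4 + 1/16·4 + 1/8·3 = 2.75 bits.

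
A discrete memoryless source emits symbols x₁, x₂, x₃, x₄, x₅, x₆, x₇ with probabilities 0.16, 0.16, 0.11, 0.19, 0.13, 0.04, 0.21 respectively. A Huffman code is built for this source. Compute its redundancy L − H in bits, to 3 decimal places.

Entropy H = −Σ p log₂ p ≈ 2.6928 bits.
Huffman merges: 1/25+11/100→3/20; 13/100+3/20→7/25; 4/25+4/25→8/25; 19/100+21/100→2/5; 7/25+8/25→3/5; 2/5+3/5→1. L = 11/4 ≈ 2.7500.
L − H = 2.7500 − 2.6928 = 0.057 bits.

0.057 bits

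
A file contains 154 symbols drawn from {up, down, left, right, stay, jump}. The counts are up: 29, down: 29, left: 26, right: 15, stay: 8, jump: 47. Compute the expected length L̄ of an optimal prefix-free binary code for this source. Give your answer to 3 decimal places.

2.468 bits/symbol

Probabilities are the counts divided by 154.
Repeatedly combine the two least-probable nodes; the expected code length is the sum of the merged weights.
merge 4/77 + 15/154 → 23/154
merge 23/154 + 13/77 → 7/22
merge 29/154 + 29/154 → 29/77
merge 47/154 + 7/22 → 48/77
merge 29/77 + 48/77 → 1
L = 23/154 + 7/22 + 29/77 + 48/77 + 1 = 190/77 ≈ 2.468 bits/symbol.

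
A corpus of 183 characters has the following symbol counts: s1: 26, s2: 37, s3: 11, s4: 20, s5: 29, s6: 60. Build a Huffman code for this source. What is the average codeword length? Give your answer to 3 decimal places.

Probabilities are the counts divided by 183.
Repeatedly combine the two least-probable nodes; the expected code length is the sum of the merged weights.
merge 11/183 + 20/183 → 31/183
merge 26/183 + 29/183 → 55/183
merge 31/183 + 37/183 → 68/183
merge 55/183 + 20/61 → 115/183
merge 68/183 + 115/183 → 1
L = 31/183 + 55/183 + 68/183 + 115/183 + 1 = 452/183 ≈ 2.470 bits/symbol.

2.470 bits/symbol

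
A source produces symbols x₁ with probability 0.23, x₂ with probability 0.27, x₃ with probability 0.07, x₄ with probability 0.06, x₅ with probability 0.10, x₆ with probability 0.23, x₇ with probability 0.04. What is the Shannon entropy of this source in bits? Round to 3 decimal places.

H = −Σ pᵢ log₂ pᵢ.
−0.23·log₂(0.23) = 0.4877
−0.27·log₂(0.27) = 0.5100
−0.07·log₂(0.07) = 0.2686
−0.06·log₂(0.06) = 0.2435
−0.10·log₂(0.10) = 0.3322
−0.23·log₂(0.23) = 0.4877
−0.04·log₂(0.04) = 0.1858
Sum ≈ 2.5154 → 2.515 bits.

2.515 bits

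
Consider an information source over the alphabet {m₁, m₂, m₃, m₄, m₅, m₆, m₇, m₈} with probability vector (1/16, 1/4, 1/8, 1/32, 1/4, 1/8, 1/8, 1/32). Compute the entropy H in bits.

2.6875 bits

Each probability is a power of 1/2, so log₂(1/p) is an integer.
H = Σ p·log₂(1/p) = 1/16·4 + 1/4·2 + 1/8·3 + 1/32·5 + 1/4·2 + 1/8·3 + 1/8·3 + 1/32·5 = 2.6875 bits.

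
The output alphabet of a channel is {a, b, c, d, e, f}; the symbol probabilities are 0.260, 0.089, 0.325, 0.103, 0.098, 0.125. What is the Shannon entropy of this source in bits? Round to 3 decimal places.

2.384 bits

H = −Σ pᵢ log₂ pᵢ.
−0.260·log₂(0.260) = 0.5053
−0.089·log₂(0.089) = 0.3106
−0.325·log₂(0.325) = 0.5270
−0.103·log₂(0.103) = 0.3378
−0.098·log₂(0.098) = 0.3284
−0.125·log₂(0.125) = 0.3750
Sum ≈ 2.3841 → 2.384 bits.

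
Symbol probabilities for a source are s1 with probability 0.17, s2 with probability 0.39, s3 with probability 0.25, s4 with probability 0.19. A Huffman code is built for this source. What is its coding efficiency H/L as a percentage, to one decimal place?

97.4%

Entropy H = −Σ p log₂ p ≈ 1.9196 bits.
Huffman merges: 17/100+19/100→9/25; 1/4+9/25→61/100; 39/100+61/100→1. L = 197/100 ≈ 1.9700.
Efficiency = H/L = 1.9196/1.9700 = 97.4%.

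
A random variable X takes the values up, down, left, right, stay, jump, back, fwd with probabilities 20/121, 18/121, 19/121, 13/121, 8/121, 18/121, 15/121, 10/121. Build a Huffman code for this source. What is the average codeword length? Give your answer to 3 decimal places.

Repeatedly combine the two least-probable nodes; the expected code length is the sum of the merged weights.
merge 8/121 + 10/121 → 18/121
merge 13/121 + 15/121 → 28/121
merge 18/121 + 18/121 → 36/121
merge 18/121 + 19/121 → 37/121
merge 20/121 + 28/121 → 48/121
merge 36/121 + 37/121 → 73/121
merge 48/121 + 73/121 → 1
L = 18/121 + 28/121 + 36/121 + 37/121 + 48/121 + 73/121 + 1 = 361/121 ≈ 2.983 bits/symbol.

2.983 bits/symbol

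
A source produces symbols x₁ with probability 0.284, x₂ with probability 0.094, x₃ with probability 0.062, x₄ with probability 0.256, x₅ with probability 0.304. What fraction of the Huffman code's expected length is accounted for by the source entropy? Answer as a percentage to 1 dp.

97.9%

Entropy H = −Σ p log₂ p ≈ 2.1106 bits.
Huffman merges: 31/500+47/500→39/250; 39/250+32/125→103/250; 71/250+38/125→147/250; 103/250+147/250→1. L = 539/250 ≈ 2.1560.
Efficiency = H/L = 2.1106/2.1560 = 97.9%.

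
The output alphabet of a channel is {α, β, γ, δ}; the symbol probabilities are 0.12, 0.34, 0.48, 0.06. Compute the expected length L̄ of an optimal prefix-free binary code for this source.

1.7 bits/symbol

Repeatedly combine the two least-probable nodes; the expected code length is the sum of the merged weights.
merge 3/50 + 3/25 → 9/50
merge 9/50 + 17/50 → 13/25
merge 12/25 + 13/25 → 1
L = 9/50 + 13/25 + 1 = 17/10 = 1.7 bits/symbol.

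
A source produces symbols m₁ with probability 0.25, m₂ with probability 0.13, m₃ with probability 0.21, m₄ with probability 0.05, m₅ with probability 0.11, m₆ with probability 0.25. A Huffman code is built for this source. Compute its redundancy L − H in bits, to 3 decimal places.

Entropy H = −Σ p log₂ p ≈ 2.4219 bits.
Huffman merges: 1/20+11/100→4/25; 13/100+4/25→29/100; 21/100+1/4→23/50; 1/4+29/100→27/50; 23/50+27/50→1. L = 49/20 ≈ 2.4500.
L − H = 2.4500 − 2.4219 = 0.028 bits.

0.028 bits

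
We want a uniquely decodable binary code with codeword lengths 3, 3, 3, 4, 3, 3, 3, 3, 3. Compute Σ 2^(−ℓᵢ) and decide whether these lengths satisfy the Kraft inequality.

With common denominator 2^4 = 16: Σ 2^(−ℓᵢ) = 2/16 + 2/16 + 2/16 + 1/16 + 2/16 + 2/16 + 2/16 + 2/16 + 2/16 = 17/16 = 1.0625.
Kraft's inequality requires Σ ≤ 1; here Σ = 1.0625 > 1, so no such prefix code exists.

1.0625; no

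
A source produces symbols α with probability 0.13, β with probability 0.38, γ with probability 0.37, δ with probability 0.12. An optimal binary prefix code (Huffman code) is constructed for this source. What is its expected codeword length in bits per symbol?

1.87 bits/symbol

Repeatedly combine the two least-probable nodes; the expected code length is the sum of the merged weights.
merge 3/25 + 13/100 → 1/4
merge 1/4 + 37/100 → 31/50
merge 19/50 + 31/50 → 1
L = 1/4 + 31/50 + 1 = 187/100 = 1.87 bits/symbol.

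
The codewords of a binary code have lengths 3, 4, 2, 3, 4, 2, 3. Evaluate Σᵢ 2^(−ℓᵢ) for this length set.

1

With common denominator 2^4 = 16: Σ 2^(−ℓᵢ) = 2/16 + 1/16 + 4/16 + 2/16 + 1/16 + 4/16 + 2/16 = 16/16 = 1.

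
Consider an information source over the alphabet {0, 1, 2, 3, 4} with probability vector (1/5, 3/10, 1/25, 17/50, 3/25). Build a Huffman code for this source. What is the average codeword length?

Repeatedly combine the two least-probable nodes; the expected code length is the sum of the merged weights.
merge 1/25 + 3/25 → 4/25
merge 4/25 + 1/5 → 9/25
merge 3/10 + 17/50 → 16/25
merge 9/25 + 16/25 → 1
L = 4/25 + 9/25 + 16/25 + 1 = 54/25 = 2.16 bits/symbol.

2.16 bits/symbol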